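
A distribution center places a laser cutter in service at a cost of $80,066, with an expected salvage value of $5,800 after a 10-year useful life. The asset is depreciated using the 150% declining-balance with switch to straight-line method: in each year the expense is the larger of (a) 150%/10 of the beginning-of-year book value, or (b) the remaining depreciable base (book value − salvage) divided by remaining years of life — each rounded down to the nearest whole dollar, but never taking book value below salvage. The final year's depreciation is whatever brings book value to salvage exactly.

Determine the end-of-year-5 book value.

Depreciable base = $80,066 − $5,800 = $74,266.
Year 1: DB = ⌊$80,066 × 150%/10⌋ = $12,009; SL = ⌊$74,266/10⌋ = $7,426 → take DB $12,009. Book value $68,057.
Year 2: DB = ⌊$68,057 × 150%/10⌋ = $10,208; SL = ⌊$62,257/9⌋ = $6,917 → take DB $10,208. Book value $57,849.
Year 3: DB = ⌊$57,849 × 150%/10⌋ = $8,677; SL = ⌊$52,049/8⌋ = $6,506 → take DB $8,677. Book value $49,172.
Year 4: DB = ⌊$49,172 × 150%/10⌋ = $7,375; SL = ⌊$43,372/7⌋ = $6,196 → take DB $7,375. Book value $41,797.
Year 5: DB = ⌊$41,797 × 150%/10⌋ = $6,269; SL = ⌊$35,997/6⌋ = $5,999 → take DB $6,269. Book value $35,528.

$35,528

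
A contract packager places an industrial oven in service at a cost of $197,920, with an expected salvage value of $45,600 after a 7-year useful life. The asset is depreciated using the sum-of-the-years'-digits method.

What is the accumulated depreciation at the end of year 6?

$146,880

Depreciable base = $197,920 − $45,600 = $152,320.
Sum of the years' digits = 7+6+5+4+3+2+1 = 28.
Year 1: $152,320 × 7/28 = $38,080. Book value $159,840.
Year 2: $152,320 × 6/28 = $32,640. Book value $127,200.
Year 3: $152,320 × 5/28 = $27,200. Book value $100,000.
Year 4: $152,320 × 4/28 = $21,760. Book value $78,240.
Year 5: $152,320 × 3/28 = $16,320. Book value $61,920.
Year 6: $152,320 × 2/28 = $10,880. Book value $51,040.
Accumulated through year 6 = $197,920 − $51,040 = $146,880.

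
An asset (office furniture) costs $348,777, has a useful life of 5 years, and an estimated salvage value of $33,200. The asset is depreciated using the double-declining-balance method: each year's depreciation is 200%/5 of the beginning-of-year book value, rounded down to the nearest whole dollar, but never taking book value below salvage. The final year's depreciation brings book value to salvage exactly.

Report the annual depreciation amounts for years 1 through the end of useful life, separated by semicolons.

$139,510; $83,706; $50,224; $30,134; $12,003

Depreciable base = $348,777 − $33,200 = $315,577.
Year 1: ⌊$348,777 × 200%/5⌋ = $139,510. Book value $209,267.
Year 2: ⌊$209,267 × 200%/5⌋ = $83,706. Book value $125,561.
Year 3: ⌊$125,561 × 200%/5⌋ = $50,224. Book value $75,337.
Year 4: ⌊$75,337 × 200%/5⌋ = $30,134. Book value $45,203.
Year 5 (final): $45,203 − $33,200 = $12,003. Book value $33,200.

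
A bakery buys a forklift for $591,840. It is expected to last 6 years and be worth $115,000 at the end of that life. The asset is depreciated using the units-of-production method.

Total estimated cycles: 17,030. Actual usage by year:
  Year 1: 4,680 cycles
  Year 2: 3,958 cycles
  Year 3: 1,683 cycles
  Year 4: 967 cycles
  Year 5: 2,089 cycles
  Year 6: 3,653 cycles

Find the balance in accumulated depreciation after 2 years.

$241,864

Depreciable base = $591,840 − $115,000 = $476,840.
Rate = $476,840 / 17,030 cycles = $28 per cycle.
Year 1: 4,680 × $28 = $131,040. Book value $460,800.
Year 2: 3,958 × $28 = $110,824. Book value $349,976.
Accumulated through year 2 = $591,840 − $349,976 = $241,864.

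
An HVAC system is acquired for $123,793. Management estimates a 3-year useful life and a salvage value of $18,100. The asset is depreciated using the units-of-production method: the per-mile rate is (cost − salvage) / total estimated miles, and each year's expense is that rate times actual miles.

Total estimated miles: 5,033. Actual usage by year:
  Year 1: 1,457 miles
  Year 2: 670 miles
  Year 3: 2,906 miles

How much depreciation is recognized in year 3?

Depreciable base = $123,793 − $18,100 = $105,693.
Rate = $105,693 / 5,033 miles = $21 per mile.
Year 1: 1,457 × $21 = $30,597. Book value $93,196.
Year 2: 670 × $21 = $14,070. Book value $79,126.
Year 3: 2,906 × $21 = $61,026. Book value $18,100.

$61,026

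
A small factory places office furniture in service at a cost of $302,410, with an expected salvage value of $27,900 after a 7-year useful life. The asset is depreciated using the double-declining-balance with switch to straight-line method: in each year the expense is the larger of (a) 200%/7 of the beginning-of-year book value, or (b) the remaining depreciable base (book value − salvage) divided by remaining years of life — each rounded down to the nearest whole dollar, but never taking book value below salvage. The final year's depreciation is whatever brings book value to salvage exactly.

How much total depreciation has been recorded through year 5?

Depreciable base = $302,410 − $27,900 = $274,510.
Year 1: DB = ⌊$302,410 × 200%/7⌋ = $86,402; SL = ⌊$274,510/7⌋ = $39,215 → take DB $86,402. Book value $216,008.
Year 2: DB = ⌊$216,008 × 200%/7⌋ = $61,716; SL = ⌊$188,108/6⌋ = $31,351 → take DB $61,716. Book value $154,292.
Year 3: DB = ⌊$154,292 × 200%/7⌋ = $44,083; SL = ⌊$126,392/5⌋ = $25,278 → take DB $44,083. Book value $110,209.
Year 4: DB = ⌊$110,209 × 200%/7⌋ = $31,488; SL = ⌊$82,309/4⌋ = $20,577 → take DB $31,488. Book value $78,721.
Year 5: DB = ⌊$78,721 × 200%/7⌋ = $22,491; SL = ⌊$50,821/3⌋ = $16,940 → take DB $22,491. Book value $56,230.
Accumulated through year 5 = $302,410 − $56,230 = $246,180.

$246,180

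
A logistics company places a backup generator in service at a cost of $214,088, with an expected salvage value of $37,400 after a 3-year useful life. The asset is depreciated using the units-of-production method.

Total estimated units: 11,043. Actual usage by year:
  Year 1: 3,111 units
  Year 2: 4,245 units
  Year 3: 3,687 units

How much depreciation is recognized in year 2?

$67,920

Depreciable base = $214,088 − $37,400 = $176,688.
Rate = $176,688 / 11,043 units = $16 per unit.
Year 1: 3,111 × $16 = $49,776. Book value $164,312.
Year 2: 4,245 × $16 = $67,920. Book value $96,392.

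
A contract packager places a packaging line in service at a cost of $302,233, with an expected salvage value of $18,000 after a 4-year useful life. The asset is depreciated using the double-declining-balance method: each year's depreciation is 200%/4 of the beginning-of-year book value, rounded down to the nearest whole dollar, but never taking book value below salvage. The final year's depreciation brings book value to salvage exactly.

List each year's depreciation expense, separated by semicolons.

Depreciable base = $302,233 − $18,000 = $284,233.
Year 1: ⌊$302,233 × 200%/4⌋ = $151,116. Book value $151,117.
Year 2: ⌊$151,117 × 200%/4⌋ = $75,558. Book value $75,559.
Year 3: ⌊$75,559 × 200%/4⌋ = $37,779. Book value $37,780.
Year 4 (final): $37,780 − $18,000 = $19,780. Book value $18,000.

$151,116; $75,558; $37,779; $19,780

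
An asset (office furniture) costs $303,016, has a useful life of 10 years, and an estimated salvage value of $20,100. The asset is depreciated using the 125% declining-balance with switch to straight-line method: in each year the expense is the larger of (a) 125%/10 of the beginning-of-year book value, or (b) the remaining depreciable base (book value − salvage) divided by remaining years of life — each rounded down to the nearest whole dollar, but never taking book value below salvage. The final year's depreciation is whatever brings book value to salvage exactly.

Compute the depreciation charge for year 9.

$26,129

Depreciable base = $303,016 − $20,100 = $282,916.
Year 1: DB = ⌊$303,016 × 125%/10⌋ = $37,877; SL = ⌊$282,916/10⌋ = $28,291 → take DB $37,877. Book value $265,139.
Year 2: DB = ⌊$265,139 × 125%/10⌋ = $33,142; SL = ⌊$245,039/9⌋ = $27,226 → take DB $33,142. Book value $231,997.
Year 3: DB = ⌊$231,997 × 125%/10⌋ = $28,999; SL = ⌊$211,897/8⌋ = $26,487 → take DB $28,999. Book value $202,998.
Year 4: DB = ⌊$202,998 × 125%/10⌋ = $25,374; SL = ⌊$182,898/7⌋ = $26,128 → take SL $26,128. Book value $176,870.
Year 5: DB = ⌊$176,870 × 125%/10⌋ = $22,108; SL = ⌊$156,770/6⌋ = $26,128 → take SL $26,128. Book value $150,742.
Year 6: DB = ⌊$150,742 × 125%/10⌋ = $18,842; SL = ⌊$130,642/5⌋ = $26,128 → take SL $26,128. Book value $124,614.
Year 7: DB = ⌊$124,614 × 125%/10⌋ = $15,576; SL = ⌊$104,514/4⌋ = $26,128 → take SL $26,128. Book value $98,486.
Year 8: DB = ⌊$98,486 × 125%/10⌋ = $12,310; SL = ⌊$78,386/3⌋ = $26,128 → take SL $26,128. Book value $72,358.
Year 9: DB = ⌊$72,358 × 125%/10⌋ = $9,044; SL = ⌊$52,258/2⌋ = $26,129 → take SL $26,129. Book value $46,229.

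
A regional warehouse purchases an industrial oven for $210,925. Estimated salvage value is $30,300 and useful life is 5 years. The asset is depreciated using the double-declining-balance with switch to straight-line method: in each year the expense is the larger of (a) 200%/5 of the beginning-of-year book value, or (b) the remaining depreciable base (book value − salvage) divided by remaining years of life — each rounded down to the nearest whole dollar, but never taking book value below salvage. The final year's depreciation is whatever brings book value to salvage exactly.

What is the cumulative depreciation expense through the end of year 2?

Depreciable base = $210,925 − $30,300 = $180,625.
Year 1: DB = ⌊$210,925 × 200%/5⌋ = $84,370; SL = ⌊$180,625/5⌋ = $36,125 → take DB $84,370. Book value $126,555.
Year 2: DB = ⌊$126,555 × 200%/5⌋ = $50,622; SL = ⌊$96,255/4⌋ = $24,063 → take DB $50,622. Book value $75,933.
Accumulated through year 2 = $210,925 − $75,933 = $134,992.

$134,992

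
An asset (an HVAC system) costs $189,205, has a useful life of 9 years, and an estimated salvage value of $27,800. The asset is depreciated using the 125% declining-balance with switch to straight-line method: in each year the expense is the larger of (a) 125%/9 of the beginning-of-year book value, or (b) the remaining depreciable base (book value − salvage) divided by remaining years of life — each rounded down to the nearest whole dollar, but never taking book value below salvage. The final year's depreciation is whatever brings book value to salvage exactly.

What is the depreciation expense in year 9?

Depreciable base = $189,205 − $27,800 = $161,405.
Year 1: DB = ⌊$189,205 × 125%/9⌋ = $26,278; SL = ⌊$161,405/9⌋ = $17,933 → take DB $26,278. Book value $162,927.
Year 2: DB = ⌊$162,927 × 125%/9⌋ = $22,628; SL = ⌊$135,127/8⌋ = $16,890 → take DB $22,628. Book value $140,299.
Year 3: DB = ⌊$140,299 × 125%/9⌋ = $19,485; SL = ⌊$112,499/7⌋ = $16,071 → take DB $19,485. Book value $120,814.
Year 4: DB = ⌊$120,814 × 125%/9⌋ = $16,779; SL = ⌊$93,014/6⌋ = $15,502 → take DB $16,779. Book value $104,035.
Year 5: DB = ⌊$104,035 × 125%/9⌋ = $14,449; SL = ⌊$76,235/5⌋ = $15,247 → take SL $15,247. Book value $88,788.
Year 6: DB = ⌊$88,788 × 125%/9⌋ = $12,331; SL = ⌊$60,988/4⌋ = $15,247 → take SL $15,247. Book value $73,541.
Year 7: DB = ⌊$73,541 × 125%/9⌋ = $10,214; SL = ⌊$45,741/3⌋ = $15,247 → take SL $15,247. Book value $58,294.
Year 8: DB = ⌊$58,294 × 125%/9⌋ = $8,096; SL = ⌊$30,494/2⌋ = $15,247 → take SL $15,247. Book value $43,047.
Year 9 (final): $43,047 − $27,800 = $15,247. Book value $27,800.

$15,247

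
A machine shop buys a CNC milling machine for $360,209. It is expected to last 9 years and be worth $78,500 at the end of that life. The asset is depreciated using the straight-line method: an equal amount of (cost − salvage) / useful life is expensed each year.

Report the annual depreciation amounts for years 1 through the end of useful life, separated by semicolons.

Depreciable base = $360,209 − $78,500 = $281,709.
Annual expense = $281,709 / 9 = $31,301.
End of year 1: book value $328,908.
End of year 2: book value $297,607.
End of year 3: book value $266,306.
End of year 4: book value $235,005.
End of year 5: book value $203,704.
End of year 6: book value $172,403.
End of year 7: book value $141,102.
End of year 8: book value $109,801.
End of year 9: book value $78,500.

$31,301; $31,301; $31,301; $31,301; $31,301; $31,301; $31,301; $31,301; $31,301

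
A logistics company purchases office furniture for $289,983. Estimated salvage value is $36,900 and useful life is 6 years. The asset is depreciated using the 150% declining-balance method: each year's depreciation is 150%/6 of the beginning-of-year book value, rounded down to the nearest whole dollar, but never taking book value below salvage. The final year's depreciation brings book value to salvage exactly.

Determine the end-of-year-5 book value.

$68,815

Depreciable base = $289,983 − $36,900 = $253,083.
Year 1: ⌊$289,983 × 150%/6⌋ = $72,495. Book value $217,488.
Year 2: ⌊$217,488 × 150%/6⌋ = $54,372. Book value $163,116.
Year 3: ⌊$163,116 × 150%/6⌋ = $40,779. Book value $122,337.
Year 4: ⌊$122,337 × 150%/6⌋ = $30,584. Book value $91,753.
Year 5: ⌊$91,753 × 150%/6⌋ = $22,938. Book value $68,815.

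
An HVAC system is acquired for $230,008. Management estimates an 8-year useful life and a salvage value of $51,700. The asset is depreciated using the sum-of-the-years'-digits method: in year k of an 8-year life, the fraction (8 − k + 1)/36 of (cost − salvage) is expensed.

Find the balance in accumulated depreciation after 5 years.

Depreciable base = $230,008 − $51,700 = $178,308.
Sum of the years' digits = 8+7+6+5+4+3+2+1 = 36.
Year 1: $178,308 × 8/36 = $39,624. Book value $190,384.
Year 2: $178,308 × 7/36 = $34,671. Book value $155,713.
Year 3: $178,308 × 6/36 = $29,718. Book value $125,995.
Year 4: $178,308 × 5/36 = $24,765. Book value $101,230.
Year 5: $178,308 × 4/36 = $19,812. Book value $81,418.
Accumulated through year 5 = $230,008 − $81,418 = $148,590.

$148,590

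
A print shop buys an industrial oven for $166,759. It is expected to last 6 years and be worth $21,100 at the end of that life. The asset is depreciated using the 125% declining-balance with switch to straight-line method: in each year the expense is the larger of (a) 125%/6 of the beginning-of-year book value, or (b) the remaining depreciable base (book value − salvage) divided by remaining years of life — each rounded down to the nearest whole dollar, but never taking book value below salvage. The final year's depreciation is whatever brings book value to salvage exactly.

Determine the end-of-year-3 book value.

$82,742

Depreciable base = $166,759 − $21,100 = $145,659.
Year 1: DB = ⌊$166,759 × 125%/6⌋ = $34,741; SL = ⌊$145,659/6⌋ = $24,276 → take DB $34,741. Book value $132,018.
Year 2: DB = ⌊$132,018 × 125%/6⌋ = $27,503; SL = ⌊$110,918/5⌋ = $22,183 → take DB $27,503. Book value $104,515.
Year 3: DB = ⌊$104,515 × 125%/6⌋ = $21,773; SL = ⌊$83,415/4⌋ = $20,853 → take DB $21,773. Book value $82,742.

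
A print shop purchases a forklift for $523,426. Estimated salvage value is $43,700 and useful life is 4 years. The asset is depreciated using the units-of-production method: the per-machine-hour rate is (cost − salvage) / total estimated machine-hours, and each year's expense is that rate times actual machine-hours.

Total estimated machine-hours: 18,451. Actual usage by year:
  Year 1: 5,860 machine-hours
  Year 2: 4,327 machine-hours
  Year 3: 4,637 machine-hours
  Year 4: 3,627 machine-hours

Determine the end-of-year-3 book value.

$138,002

Depreciable base = $523,426 − $43,700 = $479,726.
Rate = $479,726 / 18,451 machine-hours = $26 per machine-hour.
Year 1: 5,860 × $26 = $152,360. Book value $371,066.
Year 2: 4,327 × $26 = $112,502. Book value $258,564.
Year 3: 4,637 × $26 = $120,562. Book value $138,002.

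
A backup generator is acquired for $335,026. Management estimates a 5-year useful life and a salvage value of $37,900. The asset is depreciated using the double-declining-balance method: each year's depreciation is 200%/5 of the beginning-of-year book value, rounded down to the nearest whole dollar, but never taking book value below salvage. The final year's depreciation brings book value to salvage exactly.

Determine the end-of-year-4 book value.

$43,420

Depreciable base = $335,026 − $37,900 = $297,126.
Year 1: ⌊$335,026 × 200%/5⌋ = $134,010. Book value $201,016.
Year 2: ⌊$201,016 × 200%/5⌋ = $80,406. Book value $120,610.
Year 3: ⌊$120,610 × 200%/5⌋ = $48,244. Book value $72,366.
Year 4: ⌊$72,366 × 200%/5⌋ = $28,946. Book value $43,420.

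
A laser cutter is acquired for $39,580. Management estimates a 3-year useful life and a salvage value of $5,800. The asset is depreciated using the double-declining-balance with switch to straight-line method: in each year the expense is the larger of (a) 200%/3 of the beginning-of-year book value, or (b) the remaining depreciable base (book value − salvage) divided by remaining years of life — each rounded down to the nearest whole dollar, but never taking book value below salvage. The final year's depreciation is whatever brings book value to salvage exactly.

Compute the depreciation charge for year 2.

Depreciable base = $39,580 − $5,800 = $33,780.
Year 1: DB = ⌊$39,580 × 200%/3⌋ = $26,386; SL = ⌊$33,780/3⌋ = $11,260 → take DB $26,386. Book value $13,194.
Year 2: DB = ⌊$13,194 × 200%/3⌋ = $8,796; SL = ⌊$7,394/2⌋ = $3,697 → take DB $8,796, capped at $7,394. Book value $5,800.

$7,394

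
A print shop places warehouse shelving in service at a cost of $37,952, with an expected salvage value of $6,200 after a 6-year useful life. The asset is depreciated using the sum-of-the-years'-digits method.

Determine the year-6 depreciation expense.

$1,512

Depreciable base = $37,952 − $6,200 = $31,752.
Sum of the years' digits = 6+5+4+3+2+1 = 21.
Year 1: $31,752 × 6/21 = $9,072. Book value $28,880.
Year 2: $31,752 × 5/21 = $7,560. Book value $21,320.
Year 3: $31,752 × 4/21 = $6,048. Book value $15,272.
Year 4: $31,752 × 3/21 = $4,536. Book value $10,736.
Year 5: $31,752 × 2/21 = $3,024. Book value $7,712.
Year 6: $31,752 × 1/21 = $1,512. Book value $6,200.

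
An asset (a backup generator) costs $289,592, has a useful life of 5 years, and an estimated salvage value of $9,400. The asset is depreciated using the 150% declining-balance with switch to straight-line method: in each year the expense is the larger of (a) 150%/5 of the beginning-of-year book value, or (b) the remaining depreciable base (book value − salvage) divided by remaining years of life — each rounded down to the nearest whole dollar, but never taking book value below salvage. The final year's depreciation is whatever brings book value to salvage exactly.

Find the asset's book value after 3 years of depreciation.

$97,734

Depreciable base = $289,592 − $9,400 = $280,192.
Year 1: DB = ⌊$289,592 × 150%/5⌋ = $86,877; SL = ⌊$280,192/5⌋ = $56,038 → take DB $86,877. Book value $202,715.
Year 2: DB = ⌊$202,715 × 150%/5⌋ = $60,814; SL = ⌊$193,315/4⌋ = $48,328 → take DB $60,814. Book value $141,901.
Year 3: DB = ⌊$141,901 × 150%/5⌋ = $42,570; SL = ⌊$132,501/3⌋ = $44,167 → take SL $44,167. Book value $97,734.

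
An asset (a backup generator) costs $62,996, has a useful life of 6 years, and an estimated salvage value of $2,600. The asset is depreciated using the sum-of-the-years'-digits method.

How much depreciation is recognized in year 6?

$2,876

Depreciable base = $62,996 − $2,600 = $60,396.
Sum of the years' digits = 6+5+4+3+2+1 = 21.
Year 1: $60,396 × 6/21 = $17,256. Book value $45,740.
Year 2: $60,396 × 5/21 = $14,380. Book value $31,360.
Year 3: $60,396 × 4/21 = $11,504. Book value $19,856.
Year 4: $60,396 × 3/21 = $8,628. Book value $11,228.
Year 5: $60,396 × 2/21 = $5,752. Book value $5,476.
Year 6: $60,396 × 1/21 = $2,876. Book value $2,600.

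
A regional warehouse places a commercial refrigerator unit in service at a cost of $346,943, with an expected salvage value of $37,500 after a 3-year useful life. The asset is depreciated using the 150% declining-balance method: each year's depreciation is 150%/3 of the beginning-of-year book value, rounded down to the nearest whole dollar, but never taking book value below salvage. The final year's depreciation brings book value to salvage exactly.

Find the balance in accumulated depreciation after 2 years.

$260,207

Depreciable base = $346,943 − $37,500 = $309,443.
Year 1: ⌊$346,943 × 150%/3⌋ = $173,471. Book value $173,472.
Year 2: ⌊$173,472 × 150%/3⌋ = $86,736. Book value $86,736.
Accumulated through year 2 = $346,943 − $86,736 = $260,207.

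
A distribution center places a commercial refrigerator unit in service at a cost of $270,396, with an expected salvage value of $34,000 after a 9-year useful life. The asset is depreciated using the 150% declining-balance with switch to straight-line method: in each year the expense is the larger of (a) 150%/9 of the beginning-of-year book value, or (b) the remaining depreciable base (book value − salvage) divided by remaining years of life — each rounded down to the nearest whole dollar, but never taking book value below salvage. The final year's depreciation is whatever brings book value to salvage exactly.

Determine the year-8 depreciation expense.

Depreciable base = $270,396 − $34,000 = $236,396.
Year 1: DB = ⌊$270,396 × 150%/9⌋ = $45,066; SL = ⌊$236,396/9⌋ = $26,266 → take DB $45,066. Book value $225,330.
Year 2: DB = ⌊$225,330 × 150%/9⌋ = $37,555; SL = ⌊$191,330/8⌋ = $23,916 → take DB $37,555. Book value $187,775.
Year 3: DB = ⌊$187,775 × 150%/9⌋ = $31,295; SL = ⌊$153,775/7⌋ = $21,967 → take DB $31,295. Book value $156,480.
Year 4: DB = ⌊$156,480 × 150%/9⌋ = $26,080; SL = ⌊$122,480/6⌋ = $20,413 → take DB $26,080. Book value $130,400.
Year 5: DB = ⌊$130,400 × 150%/9⌋ = $21,733; SL = ⌊$96,400/5⌋ = $19,280 → take DB $21,733. Book value $108,667.
Year 6: DB = ⌊$108,667 × 150%/9⌋ = $18,111; SL = ⌊$74,667/4⌋ = $18,666 → take SL $18,666. Book value $90,001.
Year 7: DB = ⌊$90,001 × 150%/9⌋ = $15,000; SL = ⌊$56,001/3⌋ = $18,667 → take SL $18,667. Book value $71,334.
Year 8: DB = ⌊$71,334 × 150%/9⌋ = $11,889; SL = ⌊$37,334/2⌋ = $18,667 → take SL $18,667. Book value $52,667.

$18,667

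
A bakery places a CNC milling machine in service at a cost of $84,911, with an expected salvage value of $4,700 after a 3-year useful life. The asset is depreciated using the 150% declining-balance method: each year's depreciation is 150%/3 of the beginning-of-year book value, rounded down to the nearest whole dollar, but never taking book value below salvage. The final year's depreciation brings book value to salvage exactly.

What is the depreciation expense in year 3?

Depreciable base = $84,911 − $4,700 = $80,211.
Year 1: ⌊$84,911 × 150%/3⌋ = $42,455. Book value $42,456.
Year 2: ⌊$42,456 × 150%/3⌋ = $21,228. Book value $21,228.
Year 3 (final): $21,228 − $4,700 = $16,528. Book value $4,700.

$16,528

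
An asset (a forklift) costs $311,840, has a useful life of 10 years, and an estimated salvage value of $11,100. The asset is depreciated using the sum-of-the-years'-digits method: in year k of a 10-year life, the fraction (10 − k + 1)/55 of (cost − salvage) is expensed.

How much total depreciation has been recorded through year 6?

Depreciable base = $311,840 − $11,100 = $300,740.
Sum of the years' digits = 10+9+8+7+6+5+4+3+2+1 = 55.
Year 1: $300,740 × 10/55 = $54,680. Book value $257,160.
Year 2: $300,740 × 9/55 = $49,212. Book value $207,948.
Year 3: $300,740 × 8/55 = $43,744. Book value $164,204.
Year 4: $300,740 × 7/55 = $38,276. Book value $125,928.
Year 5: $300,740 × 6/55 = $32,808. Book value $93,120.
Year 6: $300,740 × 5/55 = $27,340. Book value $65,780.
Accumulated through year 6 = $311,840 − $65,780 = $246,060.

$246,060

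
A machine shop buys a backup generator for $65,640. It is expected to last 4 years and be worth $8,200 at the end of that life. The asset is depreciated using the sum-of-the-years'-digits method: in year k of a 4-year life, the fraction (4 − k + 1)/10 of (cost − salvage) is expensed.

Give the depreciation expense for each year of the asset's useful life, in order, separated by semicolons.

$22,976; $17,232; $11,488; $5,744

Depreciable base = $65,640 − $8,200 = $57,440.
Sum of the years' digits = 4+3+2+1 = 10.
Year 1: $57,440 × 4/10 = $22,976. Book value $42,664.
Year 2: $57,440 × 3/10 = $17,232. Book value $25,432.
Year 3: $57,440 × 2/10 = $11,488. Book value $13,944.
Year 4: $57,440 × 1/10 = $5,744. Book value $8,200.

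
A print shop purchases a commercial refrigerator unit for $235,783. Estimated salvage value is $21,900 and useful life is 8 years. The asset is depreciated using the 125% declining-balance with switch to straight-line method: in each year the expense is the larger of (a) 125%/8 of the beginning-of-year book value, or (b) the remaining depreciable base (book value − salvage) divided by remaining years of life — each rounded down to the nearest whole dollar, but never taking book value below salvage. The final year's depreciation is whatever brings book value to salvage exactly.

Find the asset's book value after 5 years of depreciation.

Depreciable base = $235,783 − $21,900 = $213,883.
Year 1: DB = ⌊$235,783 × 125%/8⌋ = $36,841; SL = ⌊$213,883/8⌋ = $26,735 → take DB $36,841. Book value $198,942.
Year 2: DB = ⌊$198,942 × 125%/8⌋ = $31,084; SL = ⌊$177,042/7⌋ = $25,291 → take DB $31,084. Book value $167,858.
Year 3: DB = ⌊$167,858 × 125%/8⌋ = $26,227; SL = ⌊$145,958/6⌋ = $24,326 → take DB $26,227. Book value $141,631.
Year 4: DB = ⌊$141,631 × 125%/8⌋ = $22,129; SL = ⌊$119,731/5⌋ = $23,946 → take SL $23,946. Book value $117,685.
Year 5: DB = ⌊$117,685 × 125%/8⌋ = $18,388; SL = ⌊$95,785/4⌋ = $23,946 → take SL $23,946. Book value $93,739.

$93,739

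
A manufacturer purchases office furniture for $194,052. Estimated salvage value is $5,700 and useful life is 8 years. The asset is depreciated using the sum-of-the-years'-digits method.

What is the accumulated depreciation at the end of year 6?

Depreciable base = $194,052 − $5,700 = $188,352.
Sum of the years' digits = 8+7+6+5+4+3+2+1 = 36.
Year 1: $188,352 × 8/36 = $41,856. Book value $152,196.
Year 2: $188,352 × 7/36 = $36,624. Book value $115,572.
Year 3: $188,352 × 6/36 = $31,392. Book value $84,180.
Year 4: $188,352 × 5/36 = $26,160. Book value $58,020.
Year 5: $188,352 × 4/36 = $20,928. Book value $37,092.
Year 6: $188,352 × 3/36 = $15,696. Book value $21,396.
Accumulated through year 6 = $194,052 − $21,396 = $172,656.

$172,656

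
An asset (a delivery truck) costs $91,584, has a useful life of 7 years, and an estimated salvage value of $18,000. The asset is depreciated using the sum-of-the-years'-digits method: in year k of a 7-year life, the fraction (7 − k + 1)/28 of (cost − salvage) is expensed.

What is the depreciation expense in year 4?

Depreciable base = $91,584 − $18,000 = $73,584.
Sum of the years' digits = 7+6+5+4+3+2+1 = 28.
Year 1: $73,584 × 7/28 = $18,396. Book value $73,188.
Year 2: $73,584 × 6/28 = $15,768. Book value $57,420.
Year 3: $73,584 × 5/28 = $13,140. Book value $44,280.
Year 4: $73,584 × 4/28 = $10,512. Book value $33,768.

$10,512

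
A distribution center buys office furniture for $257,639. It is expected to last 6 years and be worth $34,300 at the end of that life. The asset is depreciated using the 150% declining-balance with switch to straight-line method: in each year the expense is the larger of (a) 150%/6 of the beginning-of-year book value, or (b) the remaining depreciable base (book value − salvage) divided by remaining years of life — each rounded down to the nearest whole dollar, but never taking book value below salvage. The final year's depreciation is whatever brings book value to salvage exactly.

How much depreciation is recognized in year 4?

Depreciable base = $257,639 − $34,300 = $223,339.
Year 1: DB = ⌊$257,639 × 150%/6⌋ = $64,409; SL = ⌊$223,339/6⌋ = $37,223 → take DB $64,409. Book value $193,230.
Year 2: DB = ⌊$193,230 × 150%/6⌋ = $48,307; SL = ⌊$158,930/5⌋ = $31,786 → take DB $48,307. Book value $144,923.
Year 3: DB = ⌊$144,923 × 150%/6⌋ = $36,230; SL = ⌊$110,623/4⌋ = $27,655 → take DB $36,230. Book value $108,693.
Year 4: DB = ⌊$108,693 × 150%/6⌋ = $27,173; SL = ⌊$74,393/3⌋ = $24,797 → take DB $27,173. Book value $81,520.

$27,173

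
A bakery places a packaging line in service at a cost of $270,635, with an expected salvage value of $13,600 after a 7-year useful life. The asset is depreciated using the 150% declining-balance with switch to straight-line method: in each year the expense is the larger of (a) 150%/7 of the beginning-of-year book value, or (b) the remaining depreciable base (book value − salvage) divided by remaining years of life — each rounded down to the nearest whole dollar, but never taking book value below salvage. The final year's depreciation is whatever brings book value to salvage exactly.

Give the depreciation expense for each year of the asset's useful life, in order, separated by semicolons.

Depreciable base = $270,635 − $13,600 = $257,035.
Year 1: DB = ⌊$270,635 × 150%/7⌋ = $57,993; SL = ⌊$257,035/7⌋ = $36,719 → take DB $57,993. Book value $212,642.
Year 2: DB = ⌊$212,642 × 150%/7⌋ = $45,566; SL = ⌊$199,042/6⌋ = $33,173 → take DB $45,566. Book value $167,076.
Year 3: DB = ⌊$167,076 × 150%/7⌋ = $35,802; SL = ⌊$153,476/5⌋ = $30,695 → take DB $35,802. Book value $131,274.
Year 4: DB = ⌊$131,274 × 150%/7⌋ = $28,130; SL = ⌊$117,674/4⌋ = $29,418 → take SL $29,418. Book value $101,856.
Year 5: DB = ⌊$101,856 × 150%/7⌋ = $21,826; SL = ⌊$88,256/3⌋ = $29,418 → take SL $29,418. Book value $72,438.
Year 6: DB = ⌊$72,438 × 150%/7⌋ = $15,522; SL = ⌊$58,838/2⌋ = $29,419 → take SL $29,419. Book value $43,019.
Year 7 (final): $43,019 − $13,600 = $29,419. Book value $13,600.

$57,993; $45,566; $35,802; $29,418; $29,418; $29,419; $29,419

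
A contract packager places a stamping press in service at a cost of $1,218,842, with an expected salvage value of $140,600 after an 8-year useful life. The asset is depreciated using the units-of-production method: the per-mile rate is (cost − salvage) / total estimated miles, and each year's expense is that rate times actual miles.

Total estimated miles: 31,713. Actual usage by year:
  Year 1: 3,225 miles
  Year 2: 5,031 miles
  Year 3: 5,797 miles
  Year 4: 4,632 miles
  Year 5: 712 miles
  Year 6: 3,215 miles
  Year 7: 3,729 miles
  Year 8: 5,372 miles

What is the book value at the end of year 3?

Depreciable base = $1,218,842 − $140,600 = $1,078,242.
Rate = $1,078,242 / 31,713 miles = $34 per mile.
Year 1: 3,225 × $34 = $109,650. Book value $1,109,192.
Year 2: 5,031 × $34 = $171,054. Book value $938,138.
Year 3: 5,797 × $34 = $197,098. Book value $741,040.

$741,040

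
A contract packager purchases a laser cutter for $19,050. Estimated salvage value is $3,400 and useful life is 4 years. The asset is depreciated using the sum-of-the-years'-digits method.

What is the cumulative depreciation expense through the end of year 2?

Depreciable base = $19,050 − $3,400 = $15,650.
Sum of the years' digits = 4+3+2+1 = 10.
Year 1: $15,650 × 4/10 = $6,260. Book value $12,790.
Year 2: $15,650 × 3/10 = $4,695. Book value $8,095.
Accumulated through year 2 = $19,050 − $8,095 = $10,955.

$10,955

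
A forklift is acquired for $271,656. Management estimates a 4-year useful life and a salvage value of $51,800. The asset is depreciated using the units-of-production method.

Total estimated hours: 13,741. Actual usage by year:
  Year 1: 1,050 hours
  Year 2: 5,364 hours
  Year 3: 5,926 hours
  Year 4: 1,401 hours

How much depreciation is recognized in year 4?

$22,416

Depreciable base = $271,656 − $51,800 = $219,856.
Rate = $219,856 / 13,741 hours = $16 per hour.
Year 1: 1,050 × $16 = $16,800. Book value $254,856.
Year 2: 5,364 × $16 = $85,824. Book value $169,032.
Year 3: 5,926 × $16 = $94,816. Book value $74,216.
Year 4: 1,401 × $16 = $22,416. Book value $51,800.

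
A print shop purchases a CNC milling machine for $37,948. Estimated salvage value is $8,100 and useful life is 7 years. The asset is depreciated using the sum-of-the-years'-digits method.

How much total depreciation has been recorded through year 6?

$28,782

Depreciable base = $37,948 − $8,100 = $29,848.
Sum of the years' digits = 7+6+5+4+3+2+1 = 28.
Year 1: $29,848 × 7/28 = $7,462. Book value $30,486.
Year 2: $29,848 × 6/28 = $6,396. Book value $24,090.
Year 3: $29,848 × 5/28 = $5,330. Book value $18,760.
Year 4: $29,848 × 4/28 = $4,264. Book value $14,496.
Year 5: $29,848 × 3/28 = $3,198. Book value $11,298.
Year 6: $29,848 × 2/28 = $2,132. Book value $9,166.
Accumulated through year 6 = $37,948 − $9,166 = $28,782.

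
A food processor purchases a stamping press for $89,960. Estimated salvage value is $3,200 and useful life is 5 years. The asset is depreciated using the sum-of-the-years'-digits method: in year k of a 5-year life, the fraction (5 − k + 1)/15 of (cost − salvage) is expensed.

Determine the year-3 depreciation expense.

Depreciable base = $89,960 − $3,200 = $86,760.
Sum of the years' digits = 5+4+3+2+1 = 15.
Year 1: $86,760 × 5/15 = $28,920. Book value $61,040.
Year 2: $86,760 × 4/15 = $23,136. Book value $37,904.
Year 3: $86,760 × 3/15 = $17,352. Book value $20,552.

$17,352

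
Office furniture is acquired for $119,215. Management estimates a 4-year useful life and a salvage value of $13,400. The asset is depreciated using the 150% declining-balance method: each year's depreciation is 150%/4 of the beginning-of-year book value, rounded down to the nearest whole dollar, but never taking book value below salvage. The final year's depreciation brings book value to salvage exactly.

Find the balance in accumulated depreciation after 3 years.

Depreciable base = $119,215 − $13,400 = $105,815.
Year 1: ⌊$119,215 × 150%/4⌋ = $44,705. Book value $74,510.
Year 2: ⌊$74,510 × 150%/4⌋ = $27,941. Book value $46,569.
Year 3: ⌊$46,569 × 150%/4⌋ = $17,463. Book value $29,106.
Accumulated through year 3 = $119,215 − $29,106 = $90,109.

$90,109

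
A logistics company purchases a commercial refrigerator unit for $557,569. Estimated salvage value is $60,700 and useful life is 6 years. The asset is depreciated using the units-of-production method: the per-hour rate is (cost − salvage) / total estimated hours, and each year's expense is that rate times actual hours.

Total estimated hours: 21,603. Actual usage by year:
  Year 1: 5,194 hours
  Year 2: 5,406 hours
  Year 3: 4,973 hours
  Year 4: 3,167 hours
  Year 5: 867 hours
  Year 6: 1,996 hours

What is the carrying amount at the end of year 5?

$106,608

Depreciable base = $557,569 − $60,700 = $496,869.
Rate = $496,869 / 21,603 hours = $23 per hour.
Year 1: 5,194 × $23 = $119,462. Book value $438,107.
Year 2: 5,406 × $23 = $124,338. Book value $313,769.
Year 3: 4,973 × $23 = $114,379. Book value $199,390.
Year 4: 3,167 × $23 = $72,841. Book value $126,549.
Year 5: 867 × $23 = $19,941. Book value $106,608.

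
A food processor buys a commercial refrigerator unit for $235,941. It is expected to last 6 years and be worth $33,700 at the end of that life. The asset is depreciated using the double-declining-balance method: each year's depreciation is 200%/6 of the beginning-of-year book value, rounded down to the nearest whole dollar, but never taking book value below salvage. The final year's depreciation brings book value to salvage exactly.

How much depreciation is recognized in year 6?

Depreciable base = $235,941 − $33,700 = $202,241.
Year 1: ⌊$235,941 × 200%/6⌋ = $78,647. Book value $157,294.
Year 2: ⌊$157,294 × 200%/6⌋ = $52,431. Book value $104,863.
Year 3: ⌊$104,863 × 200%/6⌋ = $34,954. Book value $69,909.
Year 4: ⌊$69,909 × 200%/6⌋ = $23,303. Book value $46,606.
Year 5: ⌊$46,606 × 200%/6⌋ = $15,535, capped at $12,906. Book value $33,700.
Year 6 (final): $33,700 − $33,700 = $0. Book value $33,700.

$0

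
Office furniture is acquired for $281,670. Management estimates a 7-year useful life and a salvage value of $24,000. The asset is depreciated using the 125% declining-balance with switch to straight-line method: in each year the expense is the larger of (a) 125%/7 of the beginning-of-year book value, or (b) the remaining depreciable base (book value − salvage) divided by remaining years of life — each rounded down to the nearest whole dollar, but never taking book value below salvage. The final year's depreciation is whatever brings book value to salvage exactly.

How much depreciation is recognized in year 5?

$33,029

Depreciable base = $281,670 − $24,000 = $257,670.
Year 1: DB = ⌊$281,670 × 125%/7⌋ = $50,298; SL = ⌊$257,670/7⌋ = $36,810 → take DB $50,298. Book value $231,372.
Year 2: DB = ⌊$231,372 × 125%/7⌋ = $41,316; SL = ⌊$207,372/6⌋ = $34,562 → take DB $41,316. Book value $190,056.
Year 3: DB = ⌊$190,056 × 125%/7⌋ = $33,938; SL = ⌊$166,056/5⌋ = $33,211 → take DB $33,938. Book value $156,118.
Year 4: DB = ⌊$156,118 × 125%/7⌋ = $27,878; SL = ⌊$132,118/4⌋ = $33,029 → take SL $33,029. Book value $123,089.
Year 5: DB = ⌊$123,089 × 125%/7⌋ = $21,980; SL = ⌊$99,089/3⌋ = $33,029 → take SL $33,029. Book value $90,060.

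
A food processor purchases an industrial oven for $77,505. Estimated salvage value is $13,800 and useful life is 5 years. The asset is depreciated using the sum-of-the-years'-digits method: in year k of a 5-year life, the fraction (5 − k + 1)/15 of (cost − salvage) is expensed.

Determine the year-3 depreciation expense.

Depreciable base = $77,505 − $13,800 = $63,705.
Sum of the years' digits = 5+4+3+2+1 = 15.
Year 1: $63,705 × 5/15 = $21,235. Book value $56,270.
Year 2: $63,705 × 4/15 = $16,988. Book value $39,282.
Year 3: $63,705 × 3/15 = $12,741. Book value $26,541.

$12,741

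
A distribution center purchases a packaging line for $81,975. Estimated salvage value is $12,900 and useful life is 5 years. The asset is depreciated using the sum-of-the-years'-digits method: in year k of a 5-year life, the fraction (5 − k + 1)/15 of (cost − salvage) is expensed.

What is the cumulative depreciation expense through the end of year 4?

$64,470

Depreciable base = $81,975 − $12,900 = $69,075.
Sum of the years' digits = 5+4+3+2+1 = 15.
Year 1: $69,075 × 5/15 = $23,025. Book value $58,950.
Year 2: $69,075 × 4/15 = $18,420. Book value $40,530.
Year 3: $69,075 × 3/15 = $13,815. Book value $26,715.
Year 4: $69,075 × 2/15 = $9,210. Book value $17,505.
Accumulated through year 4 = $81,975 − $17,505 = $64,470.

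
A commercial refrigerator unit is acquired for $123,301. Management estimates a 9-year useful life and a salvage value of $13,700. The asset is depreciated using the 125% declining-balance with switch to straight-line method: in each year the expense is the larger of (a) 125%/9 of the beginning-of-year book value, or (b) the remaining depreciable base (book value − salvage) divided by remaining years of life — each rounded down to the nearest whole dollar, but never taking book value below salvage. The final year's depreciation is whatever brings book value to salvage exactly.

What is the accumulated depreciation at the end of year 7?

$87,961

Depreciable base = $123,301 − $13,700 = $109,601.
Year 1: DB = ⌊$123,301 × 125%/9⌋ = $17,125; SL = ⌊$109,601/9⌋ = $12,177 → take DB $17,125. Book value $106,176.
Year 2: DB = ⌊$106,176 × 125%/9⌋ = $14,746; SL = ⌊$92,476/8⌋ = $11,559 → take DB $14,746. Book value $91,430.
Year 3: DB = ⌊$91,430 × 125%/9⌋ = $12,698; SL = ⌊$77,730/7⌋ = $11,104 → take DB $12,698. Book value $78,732.
Year 4: DB = ⌊$78,732 × 125%/9⌋ = $10,935; SL = ⌊$65,032/6⌋ = $10,838 → take DB $10,935. Book value $67,797.
Year 5: DB = ⌊$67,797 × 125%/9⌋ = $9,416; SL = ⌊$54,097/5⌋ = $10,819 → take SL $10,819. Book value $56,978.
Year 6: DB = ⌊$56,978 × 125%/9⌋ = $7,913; SL = ⌊$43,278/4⌋ = $10,819 → take SL $10,819. Book value $46,159.
Year 7: DB = ⌊$46,159 × 125%/9⌋ = $6,410; SL = ⌊$32,459/3⌋ = $10,819 → take SL $10,819. Book value $35,340.
Accumulated through year 7 = $123,301 − $35,340 = $87,961.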